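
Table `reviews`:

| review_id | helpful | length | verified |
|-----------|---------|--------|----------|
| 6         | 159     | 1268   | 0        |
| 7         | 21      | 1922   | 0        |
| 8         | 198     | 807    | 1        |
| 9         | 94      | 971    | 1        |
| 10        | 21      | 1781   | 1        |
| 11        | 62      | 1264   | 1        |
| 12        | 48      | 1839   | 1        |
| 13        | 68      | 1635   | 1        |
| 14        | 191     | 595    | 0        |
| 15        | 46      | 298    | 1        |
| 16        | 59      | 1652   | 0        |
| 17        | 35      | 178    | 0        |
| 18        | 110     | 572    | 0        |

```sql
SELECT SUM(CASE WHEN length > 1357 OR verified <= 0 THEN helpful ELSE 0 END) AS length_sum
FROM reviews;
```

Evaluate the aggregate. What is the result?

review_id=6: ✓ → 159
review_id=7: ✓ → 21
review_id=8: ✗
review_id=9: ✗
review_id=10: ✓ → 21
review_id=11: ✗
review_id=12: ✓ → 48
review_id=13: ✓ → 68
review_id=14: ✓ → 191
review_id=15: ✗
review_id=16: ✓ → 59
review_id=17: ✓ → 35
review_id=18: ✓ → 110
length_sum = 159 + 21 + 21 + 48 + 68 + 191 + 59 + 35 + 110 = 712

712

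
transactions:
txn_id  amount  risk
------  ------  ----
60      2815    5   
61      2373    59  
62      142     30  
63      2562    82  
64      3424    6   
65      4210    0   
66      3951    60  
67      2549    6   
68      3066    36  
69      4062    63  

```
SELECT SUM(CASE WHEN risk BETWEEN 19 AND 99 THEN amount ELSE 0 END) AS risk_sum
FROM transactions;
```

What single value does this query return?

16156

txn_id=60: ✗
txn_id=61: ✓ → 2373
txn_id=62: ✓ → 142
txn_id=63: ✓ → 2562
txn_id=64: ✗
txn_id=65: ✗
txn_id=66: ✓ → 3951
txn_id=67: ✗
txn_id=68: ✓ → 3066
txn_id=69: ✓ → 4062
risk_sum = 2373 + 142 + 2562 + 3951 + 3066 + 4062 = 16156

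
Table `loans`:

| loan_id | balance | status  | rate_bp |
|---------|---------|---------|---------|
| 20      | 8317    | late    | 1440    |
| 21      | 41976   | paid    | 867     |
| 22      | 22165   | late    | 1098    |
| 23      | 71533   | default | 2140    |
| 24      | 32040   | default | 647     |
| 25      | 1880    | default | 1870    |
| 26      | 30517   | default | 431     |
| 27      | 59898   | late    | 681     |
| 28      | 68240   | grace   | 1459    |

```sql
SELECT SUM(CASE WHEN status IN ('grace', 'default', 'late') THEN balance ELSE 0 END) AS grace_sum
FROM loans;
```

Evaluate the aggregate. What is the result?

loan_id=20: ✓ → 8317
loan_id=21: ✗
loan_id=22: ✓ → 22165
loan_id=23: ✓ → 71533
loan_id=24: ✓ → 32040
loan_id=25: ✓ → 1880
loan_id=26: ✓ → 30517
loan_id=27: ✓ → 59898
loan_id=28: ✓ → 68240
grace_sum = 8317 + 22165 + 71533 + 32040 + 1880 + 30517 + 59898 + 68240 = 294590

294590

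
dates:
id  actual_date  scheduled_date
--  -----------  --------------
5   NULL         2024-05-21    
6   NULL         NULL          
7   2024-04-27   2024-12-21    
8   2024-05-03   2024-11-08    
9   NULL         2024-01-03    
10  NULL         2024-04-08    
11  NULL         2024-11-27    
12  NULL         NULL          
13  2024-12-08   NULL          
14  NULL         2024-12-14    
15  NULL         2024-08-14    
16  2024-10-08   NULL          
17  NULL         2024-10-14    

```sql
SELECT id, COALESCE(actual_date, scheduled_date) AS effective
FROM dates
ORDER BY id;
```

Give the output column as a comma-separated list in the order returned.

2024-05-21, NULL, 2024-04-27, 2024-05-03, 2024-01-03, 2024-04-08, 2024-11-27, NULL, 2024-12-08, 2024-12-14, 2024-08-14, 2024-10-08, 2024-10-14

id=5: actual_date=NULL, scheduled_date=2024-05-21 → 2024-05-21
id=6: actual_date=NULL, scheduled_date=NULL (all NULL) → NULL
id=7: actual_date=2024-04-27 → 2024-04-27
id=8: actual_date=2024-05-03 → 2024-05-03
id=9: actual_date=NULL, scheduled_date=2024-01-03 → 2024-01-03
id=10: actual_date=NULL, scheduled_date=2024-04-08 → 2024-04-08
id=11: actual_date=NULL, scheduled_date=2024-11-27 → 2024-11-27
id=12: actual_date=NULL, scheduled_date=NULL (all NULL) → NULL
id=13: actual_date=2024-12-08 → 2024-12-08
id=14: actual_date=NULL, scheduled_date=2024-12-14 → 2024-12-14
id=15: actual_date=NULL, scheduled_date=2024-08-14 → 2024-08-14
id=16: actual_date=2024-10-08 → 2024-10-08
id=17: actual_date=NULL, scheduled_date=2024-10-14 → 2024-10-14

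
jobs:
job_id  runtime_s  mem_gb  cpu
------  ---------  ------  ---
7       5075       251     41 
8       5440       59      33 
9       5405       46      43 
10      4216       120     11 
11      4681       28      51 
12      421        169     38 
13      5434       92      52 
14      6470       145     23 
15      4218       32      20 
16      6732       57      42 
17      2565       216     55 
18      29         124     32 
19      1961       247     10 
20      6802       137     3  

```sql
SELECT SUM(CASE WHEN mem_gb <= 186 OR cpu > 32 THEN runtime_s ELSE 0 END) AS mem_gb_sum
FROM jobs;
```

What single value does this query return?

job_id=7: ✓ → 5075
job_id=8: ✓ → 5440
job_id=9: ✓ → 5405
job_id=10: ✓ → 4216
job_id=11: ✓ → 4681
job_id=12: ✓ → 421
job_id=13: ✓ → 5434
job_id=14: ✓ → 6470
job_id=15: ✓ → 4218
job_id=16: ✓ → 6732
job_id=17: ✓ → 2565
job_id=18: ✓ → 29
job_id=19: ✗
job_id=20: ✓ → 6802
mem_gb_sum = 5075 + 5440 + 5405 + 4216 + 4681 + 421 + 5434 + 6470 + 4218 + 6732 + 2565 + 29 + 6802 = 57488

57488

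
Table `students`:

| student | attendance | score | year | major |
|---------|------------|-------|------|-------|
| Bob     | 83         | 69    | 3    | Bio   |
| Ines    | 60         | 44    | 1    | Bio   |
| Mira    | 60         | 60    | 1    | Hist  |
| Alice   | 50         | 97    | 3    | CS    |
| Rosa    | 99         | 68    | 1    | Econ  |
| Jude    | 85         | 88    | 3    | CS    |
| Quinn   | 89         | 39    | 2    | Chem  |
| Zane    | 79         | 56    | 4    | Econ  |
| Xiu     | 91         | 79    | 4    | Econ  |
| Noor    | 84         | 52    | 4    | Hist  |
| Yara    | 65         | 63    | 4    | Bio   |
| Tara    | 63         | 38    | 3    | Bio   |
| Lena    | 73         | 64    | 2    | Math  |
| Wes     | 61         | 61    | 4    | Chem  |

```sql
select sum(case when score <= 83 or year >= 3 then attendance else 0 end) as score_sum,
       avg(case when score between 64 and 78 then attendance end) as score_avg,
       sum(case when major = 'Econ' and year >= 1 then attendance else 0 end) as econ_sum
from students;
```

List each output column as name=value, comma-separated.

score_sum=1042, score_avg=85, econ_sum=269

[score_sum: score <= 83 or year >= 3]
student=Bob: ✓ → 83
student=Ines: ✓ → 60
student=Mira: ✓ → 60
student=Alice: ✓ → 50
student=Rosa: ✓ → 99
student=Jude: ✓ → 85
student=Quinn: ✓ → 89
student=Zane: ✓ → 79
student=Xiu: ✓ → 91
student=Noor: ✓ → 84
student=Yara: ✓ → 65
student=Tara: ✓ → 63
student=Lena: ✓ → 73
student=Wes: ✓ → 61
score_sum = 83 + 60 + 60 + 50 + 99 + 85 + 89 + 79 + 91 + 84 + 65 + 63 + 73 + 61 = 1042
—
[score_avg: score between 64 and 78]
student=Bob: ✓ → 83
student=Ines: ✗
student=Mira: ✗
student=Alice: ✗
student=Rosa: ✓ → 99
student=Jude: ✗
student=Quinn: ✗
student=Zane: ✗
student=Xiu: ✗
student=Noor: ✗
student=Yara: ✗
student=Tara: ✗
student=Lena: ✓ → 73
student=Wes: ✗
score_avg = (83 + 99 + 73) / 3 = 85
—
[econ_sum: major = 'Econ' and year >= 1]
student=Bob: ✗
student=Ines: ✗
student=Mira: ✗
student=Alice: ✗
student=Rosa: ✓ → 99
student=Jude: ✗
student=Quinn: ✗
student=Zane: ✓ → 79
student=Xiu: ✓ → 91
student=Noor: ✗
student=Yara: ✗
student=Tara: ✗
student=Lena: ✗
student=Wes: ✗
econ_sum = 99 + 79 + 91 = 269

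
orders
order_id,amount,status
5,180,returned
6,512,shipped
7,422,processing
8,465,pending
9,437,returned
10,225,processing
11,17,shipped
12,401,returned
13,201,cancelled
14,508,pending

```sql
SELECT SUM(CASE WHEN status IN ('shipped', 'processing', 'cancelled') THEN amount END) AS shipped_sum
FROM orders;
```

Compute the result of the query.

1377

order_id=5: ✗
order_id=6: ✓ → 512
order_id=7: ✓ → 422
order_id=8: ✗
order_id=9: ✗
order_id=10: ✓ → 225
order_id=11: ✓ → 17
order_id=12: ✗
order_id=13: ✓ → 201
order_id=14: ✗
shipped_sum = 512 + 422 + 225 + 17 + 201 = 1377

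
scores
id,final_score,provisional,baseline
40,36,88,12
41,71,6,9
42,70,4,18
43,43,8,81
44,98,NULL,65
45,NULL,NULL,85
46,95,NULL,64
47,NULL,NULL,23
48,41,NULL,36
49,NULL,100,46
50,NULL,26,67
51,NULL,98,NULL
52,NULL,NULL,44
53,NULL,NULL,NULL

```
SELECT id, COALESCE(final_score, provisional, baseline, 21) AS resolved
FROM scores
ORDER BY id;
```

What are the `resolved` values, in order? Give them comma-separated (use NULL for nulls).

36, 71, 70, 43, 98, 85, 95, 23, 41, 100, 26, 98, 44, 21

id=40: final_score=36 → 36
id=41: final_score=71 → 71
id=42: final_score=70 → 70
id=43: final_score=43 → 43
id=44: final_score=98 → 98
id=45: final_score=NULL, provisional=NULL, baseline=85 → 85
id=46: final_score=95 → 95
id=47: final_score=NULL, provisional=NULL, baseline=23 → 23
id=48: final_score=41 → 41
id=49: final_score=NULL, provisional=100 → 100
id=50: final_score=NULL, provisional=26 → 26
id=51: final_score=NULL, provisional=98 → 98
id=52: final_score=NULL, provisional=NULL, baseline=44 → 44
id=53: final_score=NULL, provisional=NULL, baseline=NULL, → literal 21 → 21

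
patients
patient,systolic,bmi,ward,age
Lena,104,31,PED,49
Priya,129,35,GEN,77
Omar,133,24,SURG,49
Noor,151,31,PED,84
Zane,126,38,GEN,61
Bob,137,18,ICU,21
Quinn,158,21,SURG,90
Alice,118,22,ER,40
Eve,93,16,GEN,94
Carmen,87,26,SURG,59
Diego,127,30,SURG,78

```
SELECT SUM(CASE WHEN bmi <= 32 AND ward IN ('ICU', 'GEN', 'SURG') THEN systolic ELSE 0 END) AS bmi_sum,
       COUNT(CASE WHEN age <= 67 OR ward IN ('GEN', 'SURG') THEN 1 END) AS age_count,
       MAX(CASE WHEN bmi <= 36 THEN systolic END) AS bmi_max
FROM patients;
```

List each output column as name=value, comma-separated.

bmi_sum=735, age_count=10, bmi_max=158

[bmi_sum: bmi <= 32 AND ward IN ('ICU', 'GEN', 'SURG')]
patient=Lena: ✗
patient=Priya: ✗
patient=Omar: ✓ → 133
patient=Noor: ✗
patient=Zane: ✗
patient=Bob: ✓ → 137
patient=Quinn: ✓ → 158
patient=Alice: ✗
patient=Eve: ✓ → 93
patient=Carmen: ✓ → 87
patient=Diego: ✓ → 127
bmi_sum = 133 + 137 + 158 + 93 + 87 + 127 = 735
—
[age_count: age <= 67 OR ward IN ('GEN', 'SURG')]
patient=Lena: ✓ → 1
patient=Priya: ✓ → 1
patient=Omar: ✓ → 1
patient=Noor: ✗
patient=Zane: ✓ → 1
patient=Bob: ✓ → 1
patient=Quinn: ✓ → 1
patient=Alice: ✓ → 1
patient=Eve: ✓ → 1
patient=Carmen: ✓ → 1
patient=Diego: ✓ → 1
age_count = COUNT(1, 1, 1, 1, 1, 1, 1, 1, 1, 1) = 10
—
[bmi_max: bmi <= 36]
patient=Lena: ✓ → 104
patient=Priya: ✓ → 129
patient=Omar: ✓ → 133
patient=Noor: ✓ → 151
patient=Zane: ✗
patient=Bob: ✓ → 137
patient=Quinn: ✓ → 158
patient=Alice: ✓ → 118
patient=Eve: ✓ → 93
patient=Carmen: ✓ → 87
patient=Diego: ✓ → 127
bmi_max = MAX(104, 129, 133, 151, 137, 158, 118, 93, 87, 127) = 158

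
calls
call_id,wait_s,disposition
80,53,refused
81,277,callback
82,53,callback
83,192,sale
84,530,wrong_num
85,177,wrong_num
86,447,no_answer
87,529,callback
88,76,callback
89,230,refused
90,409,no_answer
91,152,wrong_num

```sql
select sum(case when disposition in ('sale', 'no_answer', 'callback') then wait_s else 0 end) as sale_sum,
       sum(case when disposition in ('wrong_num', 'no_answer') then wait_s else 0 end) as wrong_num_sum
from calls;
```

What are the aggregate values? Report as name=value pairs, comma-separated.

[sale_sum: disposition in ('sale', 'no_answer', 'callback')]
call_id=80: ✗
call_id=81: ✓ → 277
call_id=82: ✓ → 53
call_id=83: ✓ → 192
call_id=84: ✗
call_id=85: ✗
call_id=86: ✓ → 447
call_id=87: ✓ → 529
call_id=88: ✓ → 76
call_id=89: ✗
call_id=90: ✓ → 409
call_id=91: ✗
sale_sum = 277 + 53 + 192 + 447 + 529 + 76 + 409 = 1983
—
[wrong_num_sum: disposition in ('wrong_num', 'no_answer')]
call_id=80: ✗
call_id=81: ✗
call_id=82: ✗
call_id=83: ✗
call_id=84: ✓ → 530
call_id=85: ✓ → 177
call_id=86: ✓ → 447
call_id=87: ✗
call_id=88: ✗
call_id=89: ✗
call_id=90: ✓ → 409
call_id=91: ✓ → 152
wrong_num_sum = 530 + 177 + 447 + 409 + 152 = 1715

sale_sum=1983, wrong_num_sum=1715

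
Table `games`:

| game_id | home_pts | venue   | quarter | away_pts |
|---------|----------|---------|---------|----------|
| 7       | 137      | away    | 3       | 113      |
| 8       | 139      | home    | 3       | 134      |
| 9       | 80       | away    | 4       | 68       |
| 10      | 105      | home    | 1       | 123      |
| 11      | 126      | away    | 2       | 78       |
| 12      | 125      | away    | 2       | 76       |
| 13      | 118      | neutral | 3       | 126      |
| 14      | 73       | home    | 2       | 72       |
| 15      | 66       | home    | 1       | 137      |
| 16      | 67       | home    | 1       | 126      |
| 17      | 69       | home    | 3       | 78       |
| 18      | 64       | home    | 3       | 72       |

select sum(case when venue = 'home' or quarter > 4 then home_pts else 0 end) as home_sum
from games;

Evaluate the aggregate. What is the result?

583

game_id=7: ✗
game_id=8: ✓ → 139
game_id=9: ✗
game_id=10: ✓ → 105
game_id=11: ✗
game_id=12: ✗
game_id=13: ✗
game_id=14: ✓ → 73
game_id=15: ✓ → 66
game_id=16: ✓ → 67
game_id=17: ✓ → 69
game_id=18: ✓ → 64
home_sum = 139 + 105 + 73 + 66 + 67 + 69 + 64 = 583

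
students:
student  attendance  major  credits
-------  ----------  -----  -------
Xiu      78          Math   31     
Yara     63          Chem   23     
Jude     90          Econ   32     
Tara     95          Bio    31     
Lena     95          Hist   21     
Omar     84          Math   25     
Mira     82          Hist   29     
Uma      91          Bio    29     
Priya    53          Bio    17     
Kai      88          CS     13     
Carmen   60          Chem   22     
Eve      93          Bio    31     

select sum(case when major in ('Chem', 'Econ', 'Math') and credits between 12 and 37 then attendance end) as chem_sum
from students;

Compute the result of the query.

375

student=Xiu: ✓ → 78
student=Yara: ✓ → 63
student=Jude: ✓ → 90
student=Tara: ✗
student=Lena: ✗
student=Omar: ✓ → 84
student=Mira: ✗
student=Uma: ✗
student=Priya: ✗
student=Kai: ✗
student=Carmen: ✓ → 60
student=Eve: ✗
chem_sum = 78 + 63 + 90 + 84 + 60 = 375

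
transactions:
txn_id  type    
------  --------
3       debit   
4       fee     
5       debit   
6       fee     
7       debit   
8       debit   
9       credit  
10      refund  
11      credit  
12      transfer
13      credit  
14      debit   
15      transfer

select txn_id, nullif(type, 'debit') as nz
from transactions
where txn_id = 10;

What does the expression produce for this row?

txn_id = 10: type=refund.
type=refund vs debit: differ → refund

refund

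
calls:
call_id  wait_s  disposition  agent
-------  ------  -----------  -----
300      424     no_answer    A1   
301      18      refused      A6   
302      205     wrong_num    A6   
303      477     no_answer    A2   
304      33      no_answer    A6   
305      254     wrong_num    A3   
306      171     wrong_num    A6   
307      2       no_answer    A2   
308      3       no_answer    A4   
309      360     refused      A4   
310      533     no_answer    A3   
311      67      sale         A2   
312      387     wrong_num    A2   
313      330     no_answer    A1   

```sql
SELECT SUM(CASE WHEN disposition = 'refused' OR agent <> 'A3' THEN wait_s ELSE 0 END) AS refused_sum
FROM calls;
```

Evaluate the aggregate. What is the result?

call_id=300: ✓ → 424
call_id=301: ✓ → 18
call_id=302: ✓ → 205
call_id=303: ✓ → 477
call_id=304: ✓ → 33
call_id=305: ✗
call_id=306: ✓ → 171
call_id=307: ✓ → 2
call_id=308: ✓ → 3
call_id=309: ✓ → 360
call_id=310: ✗
call_id=311: ✓ → 67
call_id=312: ✓ → 387
call_id=313: ✓ → 330
refused_sum = 424 + 18 + 205 + 477 + 33 + 171 + 2 + 3 + 360 + 67 + 387 + 330 = 2477

2477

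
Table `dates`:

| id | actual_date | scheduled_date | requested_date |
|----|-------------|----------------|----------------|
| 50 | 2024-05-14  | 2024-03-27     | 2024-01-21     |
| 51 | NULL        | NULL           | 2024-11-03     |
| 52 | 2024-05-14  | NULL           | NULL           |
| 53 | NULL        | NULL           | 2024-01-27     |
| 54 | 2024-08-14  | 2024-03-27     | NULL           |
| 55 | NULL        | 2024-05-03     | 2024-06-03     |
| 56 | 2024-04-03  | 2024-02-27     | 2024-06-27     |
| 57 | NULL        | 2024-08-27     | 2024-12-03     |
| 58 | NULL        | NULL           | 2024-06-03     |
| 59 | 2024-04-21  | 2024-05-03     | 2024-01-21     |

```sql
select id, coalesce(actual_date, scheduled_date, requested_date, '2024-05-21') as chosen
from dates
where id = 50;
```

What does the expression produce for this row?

id = 50: actual_date=2024-05-14, scheduled_date=2024-03-27, requested_date=2024-01-21.
actual_date=2024-05-14 → 2024-05-14

2024-05-14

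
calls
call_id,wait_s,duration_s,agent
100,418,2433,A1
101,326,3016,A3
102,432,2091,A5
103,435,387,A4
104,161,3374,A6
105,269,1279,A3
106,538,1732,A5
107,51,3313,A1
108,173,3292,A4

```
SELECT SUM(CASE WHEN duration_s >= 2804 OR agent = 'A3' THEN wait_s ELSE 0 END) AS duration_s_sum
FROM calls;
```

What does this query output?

call_id=100: ✗
call_id=101: ✓ → 326
call_id=102: ✗
call_id=103: ✗
call_id=104: ✓ → 161
call_id=105: ✓ → 269
call_id=106: ✗
call_id=107: ✓ → 51
call_id=108: ✓ → 173
duration_s_sum = 326 + 161 + 269 + 51 + 173 = 980

980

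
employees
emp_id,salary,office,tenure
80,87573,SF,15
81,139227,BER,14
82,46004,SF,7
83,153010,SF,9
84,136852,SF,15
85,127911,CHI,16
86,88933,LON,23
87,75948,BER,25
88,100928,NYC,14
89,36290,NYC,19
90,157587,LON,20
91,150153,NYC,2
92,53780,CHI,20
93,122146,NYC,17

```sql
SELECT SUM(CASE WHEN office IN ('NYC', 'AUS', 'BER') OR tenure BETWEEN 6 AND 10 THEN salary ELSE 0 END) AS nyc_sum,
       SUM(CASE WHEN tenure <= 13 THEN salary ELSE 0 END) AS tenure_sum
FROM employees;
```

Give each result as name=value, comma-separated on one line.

nyc_sum=823706, tenure_sum=349167

[nyc_sum: office IN ('NYC', 'AUS', 'BER') OR tenure BETWEEN 6 AND 10]
emp_id=80: ✗
emp_id=81: ✓ → 139227
emp_id=82: ✓ → 46004
emp_id=83: ✓ → 153010
emp_id=84: ✗
emp_id=85: ✗
emp_id=86: ✗
emp_id=87: ✓ → 75948
emp_id=88: ✓ → 100928
emp_id=89: ✓ → 36290
emp_id=90: ✗
emp_id=91: ✓ → 150153
emp_id=92: ✗
emp_id=93: ✓ → 122146
nyc_sum = 139227 + 46004 + 153010 + 75948 + 100928 + 36290 + 150153 + 122146 = 823706
—
[tenure_sum: tenure <= 13]
emp_id=80: ✗
emp_id=81: ✗
emp_id=82: ✓ → 46004
emp_id=83: ✓ → 153010
emp_id=84: ✗
emp_id=85: ✗
emp_id=86: ✗
emp_id=87: ✗
emp_id=88: ✗
emp_id=89: ✗
emp_id=90: ✗
emp_id=91: ✓ → 150153
emp_id=92: ✗
emp_id=93: ✗
tenure_sum = 46004 + 153010 + 150153 = 349167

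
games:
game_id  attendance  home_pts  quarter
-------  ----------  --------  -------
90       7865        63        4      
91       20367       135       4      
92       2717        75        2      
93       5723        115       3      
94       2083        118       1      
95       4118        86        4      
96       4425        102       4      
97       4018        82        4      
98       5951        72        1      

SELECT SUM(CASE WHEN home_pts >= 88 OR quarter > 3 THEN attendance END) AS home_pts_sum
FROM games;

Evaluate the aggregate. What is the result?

48599

game_id=90: ✓ → 7865
game_id=91: ✓ → 20367
game_id=92: ✗
game_id=93: ✓ → 5723
game_id=94: ✓ → 2083
game_id=95: ✓ → 4118
game_id=96: ✓ → 4425
game_id=97: ✓ → 4018
game_id=98: ✗
home_pts_sum = 7865 + 20367 + 5723 + 2083 + 4118 + 4425 + 4018 = 48599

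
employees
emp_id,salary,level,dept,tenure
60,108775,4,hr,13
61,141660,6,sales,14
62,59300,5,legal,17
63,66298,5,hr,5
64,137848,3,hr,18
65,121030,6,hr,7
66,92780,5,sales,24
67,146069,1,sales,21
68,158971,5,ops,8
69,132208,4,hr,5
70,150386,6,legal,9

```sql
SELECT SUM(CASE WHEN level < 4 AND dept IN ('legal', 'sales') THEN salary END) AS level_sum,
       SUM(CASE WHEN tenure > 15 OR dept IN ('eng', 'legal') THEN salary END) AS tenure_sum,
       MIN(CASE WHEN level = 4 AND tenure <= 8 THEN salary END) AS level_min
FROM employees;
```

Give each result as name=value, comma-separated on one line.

level_sum=146069, tenure_sum=586383, level_min=132208

[level_sum: level < 4 AND dept IN ('legal', 'sales')]
emp_id=60: ✗
emp_id=61: ✗
emp_id=62: ✗
emp_id=63: ✗
emp_id=64: ✗
emp_id=65: ✗
emp_id=66: ✗
emp_id=67: ✓ → 146069
emp_id=68: ✗
emp_id=69: ✗
emp_id=70: ✗
level_sum = 146069
—
[tenure_sum: tenure > 15 OR dept IN ('eng', 'legal')]
emp_id=60: ✗
emp_id=61: ✗
emp_id=62: ✓ → 59300
emp_id=63: ✗
emp_id=64: ✓ → 137848
emp_id=65: ✗
emp_id=66: ✓ → 92780
emp_id=67: ✓ → 146069
emp_id=68: ✗
emp_id=69: ✗
emp_id=70: ✓ → 150386
tenure_sum = 59300 + 137848 + 92780 + 146069 + 150386 = 586383
—
[level_min: level = 4 AND tenure <= 8]
emp_id=60: ✗
emp_id=61: ✗
emp_id=62: ✗
emp_id=63: ✗
emp_id=64: ✗
emp_id=65: ✗
emp_id=66: ✗
emp_id=67: ✗
emp_id=68: ✗
emp_id=69: ✓ → 132208
emp_id=70: ✗
level_min = MIN(132208) = 132208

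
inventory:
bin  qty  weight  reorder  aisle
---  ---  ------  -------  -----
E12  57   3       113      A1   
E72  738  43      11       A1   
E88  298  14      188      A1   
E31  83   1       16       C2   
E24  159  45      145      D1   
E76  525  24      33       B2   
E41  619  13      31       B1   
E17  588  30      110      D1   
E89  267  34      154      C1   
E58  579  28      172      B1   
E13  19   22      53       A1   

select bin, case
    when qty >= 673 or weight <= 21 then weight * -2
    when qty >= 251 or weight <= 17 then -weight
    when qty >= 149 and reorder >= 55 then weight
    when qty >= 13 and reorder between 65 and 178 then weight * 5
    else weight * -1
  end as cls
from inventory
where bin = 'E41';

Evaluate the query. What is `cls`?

bin = E41: qty=619, weight=13, reorder=31, aisle=B1.
qty >= 673 or weight <= 21 → true → -26

-26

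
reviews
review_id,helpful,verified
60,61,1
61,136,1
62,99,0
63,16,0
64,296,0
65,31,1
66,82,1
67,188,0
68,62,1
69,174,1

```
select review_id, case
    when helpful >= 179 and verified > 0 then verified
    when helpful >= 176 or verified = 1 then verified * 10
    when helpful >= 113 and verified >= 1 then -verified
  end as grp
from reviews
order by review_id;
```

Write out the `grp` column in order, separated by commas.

review_id=60: helpful >= 176 or verified = 1 → 10
review_id=61: helpful >= 176 or verified = 1 → 10
review_id=62: (no match → NULL) → NULL
review_id=63: (no match → NULL) → NULL
review_id=64: helpful >= 176 or verified = 1 → 0
review_id=65: helpful >= 176 or verified = 1 → 10
review_id=66: helpful >= 176 or verified = 1 → 10
review_id=67: helpful >= 176 or verified = 1 → 0
review_id=68: helpful >= 176 or verified = 1 → 10
review_id=69: helpful >= 176 or verified = 1 → 10

10, 10, NULL, NULL, 0, 10, 10, 0, 10, 10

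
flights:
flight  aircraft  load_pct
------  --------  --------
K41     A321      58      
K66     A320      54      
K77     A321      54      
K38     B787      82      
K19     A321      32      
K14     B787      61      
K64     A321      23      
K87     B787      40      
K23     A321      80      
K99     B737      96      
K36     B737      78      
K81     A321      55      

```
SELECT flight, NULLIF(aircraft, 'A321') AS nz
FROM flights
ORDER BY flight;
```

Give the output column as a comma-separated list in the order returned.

B787, NULL, NULL, B737, B787, NULL, NULL, A320, NULL, NULL, B787, B737

flight=K14: aircraft=B787 vs A321: differ → B787
flight=K19: aircraft=A321 vs A321: equal → NULL
flight=K23: aircraft=A321 vs A321: equal → NULL
flight=K36: aircraft=B737 vs A321: differ → B737
flight=K38: aircraft=B787 vs A321: differ → B787
flight=K41: aircraft=A321 vs A321: equal → NULL
flight=K64: aircraft=A321 vs A321: equal → NULL
flight=K66: aircraft=A320 vs A321: differ → A320
flight=K77: aircraft=A321 vs A321: equal → NULL
flight=K81: aircraft=A321 vs A321: equal → NULL
flight=K87: aircraft=B787 vs A321: differ → B787
flight=K99: aircraft=B737 vs A321: differ → B737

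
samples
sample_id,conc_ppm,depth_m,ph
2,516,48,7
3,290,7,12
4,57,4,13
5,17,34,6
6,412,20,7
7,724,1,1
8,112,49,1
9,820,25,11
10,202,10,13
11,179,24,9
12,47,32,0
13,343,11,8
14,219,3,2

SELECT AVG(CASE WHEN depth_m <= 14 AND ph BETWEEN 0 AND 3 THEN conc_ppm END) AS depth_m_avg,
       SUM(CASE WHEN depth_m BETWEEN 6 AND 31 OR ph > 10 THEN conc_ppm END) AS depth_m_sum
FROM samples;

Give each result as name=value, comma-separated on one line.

[depth_m_avg: depth_m <= 14 AND ph BETWEEN 0 AND 3]
sample_id=2: ✗
sample_id=3: ✗
sample_id=4: ✗
sample_id=5: ✗
sample_id=6: ✗
sample_id=7: ✓ → 724
sample_id=8: ✗
sample_id=9: ✗
sample_id=10: ✗
sample_id=11: ✗
sample_id=12: ✗
sample_id=13: ✗
sample_id=14: ✓ → 219
depth_m_avg = (724 + 219) / 2 = 471.5
—
[depth_m_sum: depth_m BETWEEN 6 AND 31 OR ph > 10]
sample_id=2: ✗
sample_id=3: ✓ → 290
sample_id=4: ✓ → 57
sample_id=5: ✗
sample_id=6: ✓ → 412
sample_id=7: ✗
sample_id=8: ✗
sample_id=9: ✓ → 820
sample_id=10: ✓ → 202
sample_id=11: ✓ → 179
sample_id=12: ✗
sample_id=13: ✓ → 343
sample_id=14: ✗
depth_m_sum = 290 + 57 + 412 + 820 + 202 + 179 + 343 = 2303

depth_m_avg=471.5, depth_m_sum=2303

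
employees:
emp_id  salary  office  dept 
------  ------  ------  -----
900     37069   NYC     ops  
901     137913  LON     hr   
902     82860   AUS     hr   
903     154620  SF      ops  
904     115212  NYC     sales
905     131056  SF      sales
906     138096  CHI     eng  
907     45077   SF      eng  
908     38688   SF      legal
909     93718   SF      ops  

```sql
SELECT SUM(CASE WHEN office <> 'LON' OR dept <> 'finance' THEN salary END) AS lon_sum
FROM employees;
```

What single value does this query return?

974309

emp_id=900: ✓ → 37069
emp_id=901: ✓ → 137913
emp_id=902: ✓ → 82860
emp_id=903: ✓ → 154620
emp_id=904: ✓ → 115212
emp_id=905: ✓ → 131056
emp_id=906: ✓ → 138096
emp_id=907: ✓ → 45077
emp_id=908: ✓ → 38688
emp_id=909: ✓ → 93718
lon_sum = 37069 + 137913 + 82860 + 154620 + 115212 + 131056 + 138096 + 45077 + 38688 + 93718 = 974309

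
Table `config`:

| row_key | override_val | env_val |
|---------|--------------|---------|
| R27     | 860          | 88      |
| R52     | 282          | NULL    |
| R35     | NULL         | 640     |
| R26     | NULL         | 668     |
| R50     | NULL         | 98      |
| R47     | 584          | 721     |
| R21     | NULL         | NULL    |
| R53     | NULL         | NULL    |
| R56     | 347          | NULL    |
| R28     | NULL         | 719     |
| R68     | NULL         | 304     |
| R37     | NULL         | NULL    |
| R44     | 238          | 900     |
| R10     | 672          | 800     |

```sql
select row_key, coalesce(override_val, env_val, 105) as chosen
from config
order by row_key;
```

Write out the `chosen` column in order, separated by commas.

672, 105, 668, 860, 719, 640, 105, 238, 584, 98, 282, 105, 347, 304

row_key=R10: override_val=672 → 672
row_key=R21: override_val=NULL, env_val=NULL, → literal 105 → 105
row_key=R26: override_val=NULL, env_val=668 → 668
row_key=R27: override_val=860 → 860
row_key=R28: override_val=NULL, env_val=719 → 719
row_key=R35: override_val=NULL, env_val=640 → 640
row_key=R37: override_val=NULL, env_val=NULL, → literal 105 → 105
row_key=R44: override_val=238 → 238
row_key=R47: override_val=584 → 584
row_key=R50: override_val=NULL, env_val=98 → 98
row_key=R52: override_val=282 → 282
row_key=R53: override_val=NULL, env_val=NULL, → literal 105 → 105
row_key=R56: override_val=347 → 347
row_key=R68: override_val=NULL, env_val=304 → 304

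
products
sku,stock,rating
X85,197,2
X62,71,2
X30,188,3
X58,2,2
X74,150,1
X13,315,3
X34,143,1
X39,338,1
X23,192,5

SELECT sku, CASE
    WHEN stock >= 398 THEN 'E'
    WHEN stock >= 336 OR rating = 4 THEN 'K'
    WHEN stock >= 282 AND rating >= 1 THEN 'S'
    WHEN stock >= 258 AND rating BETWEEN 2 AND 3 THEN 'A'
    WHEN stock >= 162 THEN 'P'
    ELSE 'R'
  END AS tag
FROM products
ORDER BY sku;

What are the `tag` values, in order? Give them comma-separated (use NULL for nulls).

sku=X13: stock >= 282 AND rating >= 1 → S
sku=X23: stock >= 162 → P
sku=X30: stock >= 162 → P
sku=X34: ELSE → R
sku=X39: stock >= 336 OR rating = 4 → K
sku=X58: ELSE → R
sku=X62: ELSE → R
sku=X74: ELSE → R
sku=X85: stock >= 162 → P

S, P, P, R, K, R, R, R, P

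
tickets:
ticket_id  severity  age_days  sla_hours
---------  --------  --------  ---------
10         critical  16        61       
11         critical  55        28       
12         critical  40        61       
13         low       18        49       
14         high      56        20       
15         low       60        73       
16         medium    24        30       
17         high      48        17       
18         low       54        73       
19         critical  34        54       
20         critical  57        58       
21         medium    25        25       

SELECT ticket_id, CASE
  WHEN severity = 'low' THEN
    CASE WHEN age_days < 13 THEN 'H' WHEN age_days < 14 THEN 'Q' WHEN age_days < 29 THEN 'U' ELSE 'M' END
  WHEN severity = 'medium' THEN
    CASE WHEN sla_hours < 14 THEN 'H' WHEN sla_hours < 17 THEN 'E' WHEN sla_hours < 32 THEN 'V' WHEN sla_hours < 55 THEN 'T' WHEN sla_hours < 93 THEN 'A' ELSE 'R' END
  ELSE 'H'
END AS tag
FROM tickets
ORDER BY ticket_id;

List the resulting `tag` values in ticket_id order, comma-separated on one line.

H, H, H, U, H, M, V, H, M, H, H, V

ticket_id=10: severity='critical' → outer ELSE → H
ticket_id=11: severity='critical' → outer ELSE → H
ticket_id=12: severity='critical' → outer ELSE → H
ticket_id=13: severity='low' → inner[age_days < 29] → U
ticket_id=14: severity='high' → outer ELSE → H
ticket_id=15: severity='low' → inner[ELSE] → M
ticket_id=16: severity='medium' → inner[sla_hours < 32] → V
ticket_id=17: severity='high' → outer ELSE → H
ticket_id=18: severity='low' → inner[ELSE] → M
ticket_id=19: severity='critical' → outer ELSE → H
ticket_id=20: severity='critical' → outer ELSE → H
ticket_id=21: severity='medium' → inner[sla_hours < 32] → V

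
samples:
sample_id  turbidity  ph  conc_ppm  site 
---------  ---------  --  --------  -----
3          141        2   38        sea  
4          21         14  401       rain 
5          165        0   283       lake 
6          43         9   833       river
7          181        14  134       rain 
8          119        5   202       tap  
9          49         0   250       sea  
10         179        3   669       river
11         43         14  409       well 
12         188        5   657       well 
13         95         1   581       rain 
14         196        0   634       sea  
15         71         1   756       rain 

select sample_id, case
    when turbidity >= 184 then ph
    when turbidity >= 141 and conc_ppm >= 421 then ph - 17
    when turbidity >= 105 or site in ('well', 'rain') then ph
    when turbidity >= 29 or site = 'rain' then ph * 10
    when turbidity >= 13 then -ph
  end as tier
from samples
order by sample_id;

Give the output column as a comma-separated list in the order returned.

sample_id=3: turbidity >= 105 or site in ('well', 'rain') → 2
sample_id=4: turbidity >= 105 or site in ('well', 'rain') → 14
sample_id=5: turbidity >= 105 or site in ('well', 'rain') → 0
sample_id=6: turbidity >= 29 or site = 'rain' → 90
sample_id=7: turbidity >= 105 or site in ('well', 'rain') → 14
sample_id=8: turbidity >= 105 or site in ('well', 'rain') → 5
sample_id=9: turbidity >= 29 or site = 'rain' → 0
sample_id=10: turbidity >= 141 and conc_ppm >= 421 → -14
sample_id=11: turbidity >= 105 or site in ('well', 'rain') → 14
sample_id=12: turbidity >= 184 → 5
sample_id=13: turbidity >= 105 or site in ('well', 'rain') → 1
sample_id=14: turbidity >= 184 → 0
sample_id=15: turbidity >= 105 or site in ('well', 'rain') → 1

2, 14, 0, 90, 14, 5, 0, -14, 14, 5, 1, 0, 1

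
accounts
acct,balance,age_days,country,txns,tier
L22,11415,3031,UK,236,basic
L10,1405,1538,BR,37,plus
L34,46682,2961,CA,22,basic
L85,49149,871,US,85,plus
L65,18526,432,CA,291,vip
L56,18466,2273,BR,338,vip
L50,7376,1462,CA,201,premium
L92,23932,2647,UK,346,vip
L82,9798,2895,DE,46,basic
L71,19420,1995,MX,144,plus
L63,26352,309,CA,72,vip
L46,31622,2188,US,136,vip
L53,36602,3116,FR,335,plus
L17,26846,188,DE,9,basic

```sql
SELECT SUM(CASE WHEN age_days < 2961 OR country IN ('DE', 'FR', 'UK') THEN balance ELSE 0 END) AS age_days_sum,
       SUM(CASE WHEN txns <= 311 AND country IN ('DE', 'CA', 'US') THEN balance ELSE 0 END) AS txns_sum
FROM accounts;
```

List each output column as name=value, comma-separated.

[age_days_sum: age_days < 2961 OR country IN ('DE', 'FR', 'UK')]
acct=L22: ✓ → 11415
acct=L10: ✓ → 1405
acct=L34: ✗
acct=L85: ✓ → 49149
acct=L65: ✓ → 18526
acct=L56: ✓ → 18466
acct=L50: ✓ → 7376
acct=L92: ✓ → 23932
acct=L82: ✓ → 9798
acct=L71: ✓ → 19420
acct=L63: ✓ → 26352
acct=L46: ✓ → 31622
acct=L53: ✓ → 36602
acct=L17: ✓ → 26846
age_days_sum = 11415 + 1405 + 49149 + 18526 + 18466 + 7376 + 23932 + 9798 + 19420 + 26352 + 31622 + 36602 + 26846 = 280909
—
[txns_sum: txns <= 311 AND country IN ('DE', 'CA', 'US')]
acct=L22: ✗
acct=L10: ✗
acct=L34: ✓ → 46682
acct=L85: ✓ → 49149
acct=L65: ✓ → 18526
acct=L56: ✗
acct=L50: ✓ → 7376
acct=L92: ✗
acct=L82: ✓ → 9798
acct=L71: ✗
acct=L63: ✓ → 26352
acct=L46: ✓ → 31622
acct=L53: ✗
acct=L17: ✓ → 26846
txns_sum = 46682 + 49149 + 18526 + 7376 + 9798 + 26352 + 31622 + 26846 = 216351

age_days_sum=280909, txns_sum=216351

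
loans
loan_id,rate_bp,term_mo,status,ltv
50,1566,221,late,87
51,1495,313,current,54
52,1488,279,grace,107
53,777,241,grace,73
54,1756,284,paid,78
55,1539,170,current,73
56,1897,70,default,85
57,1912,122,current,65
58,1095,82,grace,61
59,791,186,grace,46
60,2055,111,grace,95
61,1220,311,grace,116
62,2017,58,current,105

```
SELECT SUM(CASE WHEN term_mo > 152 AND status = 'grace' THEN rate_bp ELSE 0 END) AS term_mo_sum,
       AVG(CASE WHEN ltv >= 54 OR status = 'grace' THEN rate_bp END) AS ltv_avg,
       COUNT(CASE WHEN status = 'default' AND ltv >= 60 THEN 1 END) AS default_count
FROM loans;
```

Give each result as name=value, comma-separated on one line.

[term_mo_sum: term_mo > 152 AND status = 'grace']
loan_id=50: ✗
loan_id=51: ✗
loan_id=52: ✓ → 1488
loan_id=53: ✓ → 777
loan_id=54: ✗
loan_id=55: ✗
loan_id=56: ✗
loan_id=57: ✗
loan_id=58: ✗
loan_id=59: ✓ → 791
loan_id=60: ✗
loan_id=61: ✓ → 1220
loan_id=62: ✗
term_mo_sum = 1488 + 777 + 791 + 1220 = 4276
—
[ltv_avg: ltv >= 54 OR status = 'grace']
loan_id=50: ✓ → 1566
loan_id=51: ✓ → 1495
loan_id=52: ✓ → 1488
loan_id=53: ✓ → 777
loan_id=54: ✓ → 1756
loan_id=55: ✓ → 1539
loan_id=56: ✓ → 1897
loan_id=57: ✓ → 1912
loan_id=58: ✓ → 1095
loan_id=59: ✓ → 791
loan_id=60: ✓ → 2055
loan_id=61: ✓ → 1220
loan_id=62: ✓ → 2017
ltv_avg = (1566 + 1495 + 1488 + 777 + 1756 + 1539 + 1897 + 1912 + 1095 + 791 + 2055 + 1220 + 2017) / 13 = 1508.3076923077
—
[default_count: status = 'default' AND ltv >= 60]
loan_id=50: ✗
loan_id=51: ✗
loan_id=52: ✗
loan_id=53: ✗
loan_id=54: ✗
loan_id=55: ✗
loan_id=56: ✓ → 1
loan_id=57: ✗
loan_id=58: ✗
loan_id=59: ✗
loan_id=60: ✗
loan_id=61: ✗
loan_id=62: ✗
default_count = COUNT(1) = 1

term_mo_sum=4276, ltv_avg=1508.3076923077, default_count=1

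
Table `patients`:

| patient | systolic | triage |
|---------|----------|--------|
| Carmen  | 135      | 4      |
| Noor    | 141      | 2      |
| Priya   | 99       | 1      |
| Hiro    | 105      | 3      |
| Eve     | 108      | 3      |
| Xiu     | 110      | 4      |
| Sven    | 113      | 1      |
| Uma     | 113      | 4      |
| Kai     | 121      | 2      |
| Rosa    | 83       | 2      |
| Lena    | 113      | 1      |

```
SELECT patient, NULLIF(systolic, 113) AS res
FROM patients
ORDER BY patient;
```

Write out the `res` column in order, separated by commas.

135, 108, 105, 121, NULL, 141, 99, 83, NULL, NULL, 110

patient=Carmen: systolic=135 vs 113: differ → 135
patient=Eve: systolic=108 vs 113: differ → 108
patient=Hiro: systolic=105 vs 113: differ → 105
patient=Kai: systolic=121 vs 113: differ → 121
patient=Lena: systolic=113 vs 113: equal → NULL
patient=Noor: systolic=141 vs 113: differ → 141
patient=Priya: systolic=99 vs 113: differ → 99
patient=Rosa: systolic=83 vs 113: differ → 83
patient=Sven: systolic=113 vs 113: equal → NULL
patient=Uma: systolic=113 vs 113: equal → NULL
patient=Xiu: systolic=110 vs 113: differ → 110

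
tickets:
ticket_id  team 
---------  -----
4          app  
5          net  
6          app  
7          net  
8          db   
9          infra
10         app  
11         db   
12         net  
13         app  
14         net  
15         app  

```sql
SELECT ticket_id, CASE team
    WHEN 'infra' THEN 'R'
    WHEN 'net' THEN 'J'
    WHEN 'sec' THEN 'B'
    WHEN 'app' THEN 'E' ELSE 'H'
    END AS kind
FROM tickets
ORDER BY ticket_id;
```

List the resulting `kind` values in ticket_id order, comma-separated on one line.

ticket_id=4: team='app' → E
ticket_id=5: team='net' → J
ticket_id=6: team='app' → E
ticket_id=7: team='net' → J
ticket_id=8: ELSE → H
ticket_id=9: team='infra' → R
ticket_id=10: team='app' → E
ticket_id=11: ELSE → H
ticket_id=12: team='net' → J
ticket_id=13: team='app' → E
ticket_id=14: team='net' → J
ticket_id=15: team='app' → E

E, J, E, J, H, R, E, H, J, E, J, E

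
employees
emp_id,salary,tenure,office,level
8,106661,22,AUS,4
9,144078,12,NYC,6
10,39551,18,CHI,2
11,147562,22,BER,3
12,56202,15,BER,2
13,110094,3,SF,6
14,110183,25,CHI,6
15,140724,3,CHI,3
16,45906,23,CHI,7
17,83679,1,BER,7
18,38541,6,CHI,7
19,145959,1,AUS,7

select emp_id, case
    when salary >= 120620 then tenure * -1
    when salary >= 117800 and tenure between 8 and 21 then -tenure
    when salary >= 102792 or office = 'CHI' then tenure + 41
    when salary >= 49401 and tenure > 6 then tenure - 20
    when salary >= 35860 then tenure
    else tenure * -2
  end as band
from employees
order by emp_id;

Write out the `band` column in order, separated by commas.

emp_id=8: salary >= 102792 or office = 'CHI' → 63
emp_id=9: salary >= 120620 → -12
emp_id=10: salary >= 102792 or office = 'CHI' → 59
emp_id=11: salary >= 120620 → -22
emp_id=12: salary >= 49401 and tenure > 6 → -5
emp_id=13: salary >= 102792 or office = 'CHI' → 44
emp_id=14: salary >= 102792 or office = 'CHI' → 66
emp_id=15: salary >= 120620 → -3
emp_id=16: salary >= 102792 or office = 'CHI' → 64
emp_id=17: salary >= 35860 → 1
emp_id=18: salary >= 102792 or office = 'CHI' → 47
emp_id=19: salary >= 120620 → -1

63, -12, 59, -22, -5, 44, 66, -3, 64, 1, 47, -1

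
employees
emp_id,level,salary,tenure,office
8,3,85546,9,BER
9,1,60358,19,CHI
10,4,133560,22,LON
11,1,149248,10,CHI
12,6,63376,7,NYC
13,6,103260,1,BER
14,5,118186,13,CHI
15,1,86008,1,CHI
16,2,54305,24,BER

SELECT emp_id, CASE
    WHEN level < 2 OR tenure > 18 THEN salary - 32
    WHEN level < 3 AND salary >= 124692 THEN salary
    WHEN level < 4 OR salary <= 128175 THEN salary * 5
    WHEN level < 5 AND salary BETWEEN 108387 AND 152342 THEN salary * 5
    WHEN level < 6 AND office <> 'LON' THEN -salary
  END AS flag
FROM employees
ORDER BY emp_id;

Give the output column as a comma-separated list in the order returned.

emp_id=8: level < 4 OR salary <= 128175 → 427730
emp_id=9: level < 2 OR tenure > 18 → 60326
emp_id=10: level < 2 OR tenure > 18 → 133528
emp_id=11: level < 2 OR tenure > 18 → 149216
emp_id=12: level < 4 OR salary <= 128175 → 316880
emp_id=13: level < 4 OR salary <= 128175 → 516300
emp_id=14: level < 4 OR salary <= 128175 → 590930
emp_id=15: level < 2 OR tenure > 18 → 85976
emp_id=16: level < 2 OR tenure > 18 → 54273

427730, 60326, 133528, 149216, 316880, 516300, 590930, 85976, 54273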